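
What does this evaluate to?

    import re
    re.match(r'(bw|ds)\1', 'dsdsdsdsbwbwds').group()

A backreference is literal: `\1` must see the identical characters the first group matched.
`re.match` only tries the pattern at the start of the string.
The match spans [0:4] → 'dsds'.
Captured: group 1 = 'ds'.

'dsds'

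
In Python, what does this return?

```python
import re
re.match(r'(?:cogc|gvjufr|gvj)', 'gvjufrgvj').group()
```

'gvjufr'

With `match`, the pattern is implicitly anchored at the beginning.
The match spans [0:6] → 'gvjufr'.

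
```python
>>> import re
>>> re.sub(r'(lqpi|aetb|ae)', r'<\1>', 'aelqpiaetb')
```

The regex engine tests alternatives in the order written; an earlier branch that matches wins even if a later one would match more.
Matches: at [0:2] → 'ae'; at [2:6] → 'lqpi'; at [6:10] → 'aetb'.
Each match is replaced using the text its own group 1 captured.

'<ae><lqpi><aetb>'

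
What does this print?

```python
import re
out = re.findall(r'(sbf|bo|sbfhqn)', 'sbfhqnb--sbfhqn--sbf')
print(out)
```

['sbf', 'sbf', 'sbf']

The regex engine tests alternatives in the order written; an earlier branch that matches wins even if a later one would match more.
Matches: at [0:3] match 'sbf', group 1 = 'sbf'; at [9:12] match 'sbf', group 1 = 'sbf'; at [17:20] match 'sbf', group 1 = 'sbf'.
`findall` collects group 1 from each match (3 total).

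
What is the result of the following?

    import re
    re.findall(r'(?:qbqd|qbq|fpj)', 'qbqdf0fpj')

['qbqd', 'fpj']

Branches in `(...|...)` are attempted left-to-right; the first branch that allows the whole pattern to succeed is taken.
Scanning left to right: at [0:4] → 'qbqd'; at [6:9] → 'fpj'.
Since nothing is captured, `findall` lists the 2 matched substrings directly.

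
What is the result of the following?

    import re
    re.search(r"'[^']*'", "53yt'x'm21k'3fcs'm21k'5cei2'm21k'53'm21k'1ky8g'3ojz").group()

`re.search` scans for the first position where the pattern succeeds.
The match spans [4:7] → "'x'".

"'x'"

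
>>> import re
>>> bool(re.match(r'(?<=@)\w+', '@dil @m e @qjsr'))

With `match`, the pattern is implicitly anchored at the beginning.
Here position 0 doesn't satisfy it, so the call returns None, and `bool(None)` is False.

False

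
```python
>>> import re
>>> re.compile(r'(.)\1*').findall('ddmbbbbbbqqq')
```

['d', 'm', 'b', 'q']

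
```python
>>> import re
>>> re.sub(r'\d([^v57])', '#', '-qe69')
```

'-qe#'

Every occurrence is swapped for '#'.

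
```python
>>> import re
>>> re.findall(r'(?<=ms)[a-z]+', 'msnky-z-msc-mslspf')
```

['nky', 'c', 'lspf']

The lookaround is zero-width — it requires the adjacent text to match without consuming it, so the asserted text isn't part of the match.
With no groups in the pattern, `findall` gives back each whole match — 3 here.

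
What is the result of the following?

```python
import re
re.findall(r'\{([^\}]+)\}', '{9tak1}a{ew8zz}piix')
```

['9tak1', 'ew8zz']

Scanning left to right: at [0:7] match '{9tak1}', group 1 = '9tak1'; at [8:15] match '{ew8zz}', group 1 = 'ew8zz'.
One capturing group, so `findall` returns just the captured substring from each match — 2 in all.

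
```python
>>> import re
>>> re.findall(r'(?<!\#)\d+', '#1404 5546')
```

['404', '5546']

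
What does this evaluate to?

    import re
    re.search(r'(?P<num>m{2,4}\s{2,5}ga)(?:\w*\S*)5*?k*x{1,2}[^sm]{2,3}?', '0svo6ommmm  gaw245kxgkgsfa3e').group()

'mmmm  gaw245kxgk'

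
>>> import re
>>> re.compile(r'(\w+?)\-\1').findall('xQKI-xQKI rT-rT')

['xQKI', 'rT']

A backreference is literal: `\1` must see the identical characters the first group matched.
Matches: at [0:9] match 'xQKI-xQKI', group 1 = 'xQKI'; at [10:15] match 'rT-rT', group 1 = 'rT'.
One capturing group, so `findall` returns just the captured substring from each match — 2 in all.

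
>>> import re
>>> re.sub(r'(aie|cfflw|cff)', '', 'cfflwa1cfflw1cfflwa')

The regex engine tests alternatives in the order written; an earlier branch that matches wins even if a later one would match more.
Every occurrence is swapped for ''.

'a11a'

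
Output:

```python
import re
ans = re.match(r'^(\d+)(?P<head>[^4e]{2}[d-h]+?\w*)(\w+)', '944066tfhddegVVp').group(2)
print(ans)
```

The match spans [0:16] → '944066tfhddegVVp'.
Captured: group 1 = '944066', group 2 = 'tfhddegVV', group 3 = 'p'.

tfhddegVV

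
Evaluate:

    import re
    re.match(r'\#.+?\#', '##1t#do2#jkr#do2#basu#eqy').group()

With `match`, the pattern is implicitly anchored at the beginning.
The match spans [0:5] → '##1t#'.

'##1t#'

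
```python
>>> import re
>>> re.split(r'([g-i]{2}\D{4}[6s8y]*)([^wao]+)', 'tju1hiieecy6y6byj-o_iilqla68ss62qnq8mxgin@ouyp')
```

['tju1', 'hiieecy6y6', 'byj-', 'o_', 'iilqla68ss6', '2qnq8mxgin@', 'ouyp']

Because the pattern has a capturing group, `split` also inserts each captured text between the pieces.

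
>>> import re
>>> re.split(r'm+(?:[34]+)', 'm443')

['', '']

Pattern: one or more of a literal 'm'; then one or more of one of [34] (non-capturing group).
Matches to split on: at [0:4] → 'm443'.
`split` removes every match and returns the 2 fragments in between.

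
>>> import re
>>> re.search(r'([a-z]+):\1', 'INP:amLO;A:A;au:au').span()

A backreference is literal: `\1` must see the identical characters the first group matched.
The match spans [13:18] → 'au:au'.

(13, 18)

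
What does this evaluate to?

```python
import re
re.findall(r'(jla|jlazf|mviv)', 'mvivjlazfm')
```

Branches in `(...|...)` are attempted left-to-right; the first branch that allows the whole pattern to succeed is taken.
Matches: at [0:4] match 'mviv', group 1 = 'mviv'; at [4:7] match 'jla', group 1 = 'jla'.
With a single group, `findall` returns only what that group captured — 2 items.

['mviv', 'jla']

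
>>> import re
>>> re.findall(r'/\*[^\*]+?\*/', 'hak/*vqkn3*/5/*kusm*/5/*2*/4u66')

['/*vqkn3*/', '/*kusm*/', '/*2*/']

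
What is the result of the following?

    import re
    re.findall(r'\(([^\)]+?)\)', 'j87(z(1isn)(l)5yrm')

Walking the string: at [3:11] match '(z(1isn)', group 1 = 'z(1isn'; at [11:14] match '(l)', group 1 = 'l'.
With a single group, `findall` returns only what that group captured — 2 items.

['z(1isn', 'l']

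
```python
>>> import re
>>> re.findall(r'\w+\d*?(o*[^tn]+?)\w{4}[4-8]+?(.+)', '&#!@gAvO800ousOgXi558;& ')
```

This matches one or more of a word character, then zero or more of a digit (lazy); then zero or more of the literal 'o', then one or more of any character except [tn] (lazy) (captured); then exactly 4 of a word character, then one or more of a character in [4-8] (lazy); then one or more of any character (captured).
Scanning left to right: at [4:24] match 'gAvO800ousOgXi558;& ', groups = ('g', ';& ').
Multiple groups make `findall` return tuples — one 2-tuple for the one match.

[('g', ';& ')]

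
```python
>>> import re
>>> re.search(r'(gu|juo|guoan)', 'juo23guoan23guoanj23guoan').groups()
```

('juo',)

`re.search` tries every starting position until one works.
The match spans [0:3] → 'juo'.
Captured: group 1 = 'juo'.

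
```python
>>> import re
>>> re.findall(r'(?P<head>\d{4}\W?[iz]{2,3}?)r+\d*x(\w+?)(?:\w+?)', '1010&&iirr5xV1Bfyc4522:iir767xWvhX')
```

[('4522:ii', 'W')]

`findall` packs the 2 group values into a tuple for every match.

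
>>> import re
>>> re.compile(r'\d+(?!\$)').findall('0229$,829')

`(?!…)`/`(?<!…)` only lets a position through if the neighbouring text does NOT match; no characters are consumed.
Scanning left to right: at [0:3] → '022'; at [6:9] → '829'.
With no groups in the pattern, `findall` gives back each whole match — 2 here.

['022', '829']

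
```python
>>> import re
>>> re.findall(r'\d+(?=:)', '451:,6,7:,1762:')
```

Because the assertion is zero-width, the text it checks is not consumed and won't appear in the result.
Scanning left to right: at [0:3] → '451'; at [7:8] → '7'; at [10:14] → '1762'.
No capturing groups, so `findall` returns the 3 full match strings.

['451', '7', '1762']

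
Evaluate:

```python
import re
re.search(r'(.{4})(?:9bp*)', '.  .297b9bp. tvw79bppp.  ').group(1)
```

The pattern matches exactly 4 of any character (captured); then the literal '9b', then zero or more of a literal 'p' (non-capturing group).
Unlike `match`, `search` isn't anchored — it looks for the pattern anywhere in the string.
The match spans [4:11] → '297b9bp'.
Captured: group 1 = '297b'.

'297b'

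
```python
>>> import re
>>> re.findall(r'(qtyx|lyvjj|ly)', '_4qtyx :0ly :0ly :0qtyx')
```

['qtyx', 'ly', 'ly', 'qtyx']

Walking the string: at [2:6] match 'qtyx', group 1 = 'qtyx'; at [9:11] match 'ly', group 1 = 'ly'; at [14:16] match 'ly', group 1 = 'ly'; at [19:23] match 'qtyx', group 1 = 'qtyx'.
`findall` collects group 1 from each match (4 total).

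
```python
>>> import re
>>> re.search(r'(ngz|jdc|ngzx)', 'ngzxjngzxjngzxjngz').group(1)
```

'ngz'

The match spans [0:3] → 'ngz'.
Captured: group 1 = 'ngz'.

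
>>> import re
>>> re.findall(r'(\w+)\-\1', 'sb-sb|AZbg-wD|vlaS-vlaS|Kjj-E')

`\1` is not a pattern — it's the concrete string captured by group 1, re-applied verbatim.
Matches: at [0:5] match 'sb-sb', group 1 = 'sb'; at [14:23] match 'vlaS-vlaS', group 1 = 'vlaS'.
With a single group, `findall` returns only what that group captured — 2 items.

['sb', 'vlaS']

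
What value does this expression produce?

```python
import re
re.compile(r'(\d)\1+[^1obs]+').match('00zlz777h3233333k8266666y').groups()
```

The match spans [0:25] → '00zlz777h3233333k8266666y'.
Captured: group 1 = '0'.

('0',)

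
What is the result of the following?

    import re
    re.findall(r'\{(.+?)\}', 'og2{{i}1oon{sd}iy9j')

['{i', 'sd']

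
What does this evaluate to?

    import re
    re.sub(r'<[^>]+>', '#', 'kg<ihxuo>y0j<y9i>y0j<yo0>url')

'kg#y0j#y0j#url'

`sub` substitutes '#' at each match site.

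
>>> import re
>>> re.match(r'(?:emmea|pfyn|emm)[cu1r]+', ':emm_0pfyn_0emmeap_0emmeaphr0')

None

`re.match` won't scan ahead — the pattern has to work from the very first character.
Here position 0 doesn't satisfy it, so the call returns None.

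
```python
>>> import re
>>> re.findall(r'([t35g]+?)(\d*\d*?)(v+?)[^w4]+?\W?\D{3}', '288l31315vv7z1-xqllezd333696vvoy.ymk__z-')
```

The pattern matches one or more of one of [t35g] (lazy) (captured); then zero or more of a digit, then zero or more of a digit (lazy) (captured); then one or more of a literal 'v' (lazy) (captured); then one or more of any character except [w4] (lazy), then optionally a non-word character, then exactly 3 of a non-digit.
With the lazy modifier that quantifier settles for the fewest repetitions that let the rest of the pattern succeed (the atoms after it are unaffected and can still be greedy).
Scanning left to right: at [4:18] match '31315vv7z1-xql', groups = ('3', '1315', 'v'); at [22:33] match '333696vvoy.', groups = ('3', '33696', 'v').
`findall` packs the 3 group values into a tuple for every match.

[('3', '1315', 'v'), ('3', '33696', 'v')]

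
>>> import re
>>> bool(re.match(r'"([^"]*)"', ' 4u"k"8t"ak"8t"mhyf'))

`match` is anchored at position 0; if the pattern doesn't fit there, it returns None.
Here position 0 doesn't satisfy it, so the call returns None, and `bool(None)` is False.

False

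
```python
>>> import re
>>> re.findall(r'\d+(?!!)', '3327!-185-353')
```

The negative lookaround is zero-width — it rules out positions where the adjacent text would match, without consuming anything.
`findall` yields the raw match text (3 of them) because the pattern has no groups.

['332', '185', '353']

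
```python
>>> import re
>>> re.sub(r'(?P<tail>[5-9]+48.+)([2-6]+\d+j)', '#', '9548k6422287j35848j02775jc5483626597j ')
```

'# '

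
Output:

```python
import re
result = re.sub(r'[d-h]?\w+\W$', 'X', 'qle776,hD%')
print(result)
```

qle776,X

Pattern: optionally a character in [d-h], then one or more of a word character; then a non-word character; then anchored at the end.
`sub` substitutes 'X' at each match site.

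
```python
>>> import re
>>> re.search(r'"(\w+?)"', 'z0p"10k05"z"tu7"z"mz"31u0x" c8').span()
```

The match spans [3:10] → '"10k05"'.

(3, 10)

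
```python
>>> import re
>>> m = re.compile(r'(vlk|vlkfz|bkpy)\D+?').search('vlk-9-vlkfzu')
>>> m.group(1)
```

The match spans [0:4] → 'vlk-'.
Captured: group 1 = 'vlk'.

'vlk'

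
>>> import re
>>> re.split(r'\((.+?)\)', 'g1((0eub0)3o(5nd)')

['g1', '(0eub0', '3o', '5nd', '']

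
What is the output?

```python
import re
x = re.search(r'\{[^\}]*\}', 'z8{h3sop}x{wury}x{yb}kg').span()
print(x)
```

Unlike `match`, `search` isn't anchored — it looks for the pattern anywhere in the string.
The match spans [2:9] → '{h3sop}'.

(2, 9)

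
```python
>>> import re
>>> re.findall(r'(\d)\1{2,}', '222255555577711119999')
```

`\1` has to match the exact text group 1 already captured.
Walking the string: at [0:4] match '2222', group 1 = '2'; at [4:10] match '555555', group 1 = '5'; at [10:13] match '777', group 1 = '7'; at [13:17] match '1111', group 1 = '1'; at [17:21] match '9999', group 1 = '9'.
One capturing group, so `findall` returns just the captured substring from each match — 5 in all.

['2', '5', '7', '1', '9']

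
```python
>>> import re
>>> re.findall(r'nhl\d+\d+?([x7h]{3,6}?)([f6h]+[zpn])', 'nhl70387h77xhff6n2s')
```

[('h77x', 'hff6n')]

The pattern matches the literal 'nhl', then one or more of a digit, then one or more of a digit (lazy); then 3 to 6 of one of [x7h] (lazy) (captured); then one or more of one of [f6h], then one of [zpn] (captured).
A non-greedy quantifier consumes as few characters as it can — just enough that the remainder of the pattern still matches from where it stops; whatever follows it matches normally.
Scanning left to right: at [0:17] match 'nhl70387h77xhff6n', groups = ('h77x', 'hff6n').
`findall` packs the 2 group values into a tuple for every match.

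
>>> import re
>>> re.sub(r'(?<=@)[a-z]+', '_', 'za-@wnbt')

'za-@_'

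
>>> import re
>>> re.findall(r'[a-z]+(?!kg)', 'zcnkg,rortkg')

['zcnkg', 'rortkg']

A negative assertion filters positions out without eating any characters.
Walking the string: at [0:5] → 'zcnkg'; at [6:12] → 'rortkg'.
With no groups in the pattern, `findall` gives back each whole match — 2 here.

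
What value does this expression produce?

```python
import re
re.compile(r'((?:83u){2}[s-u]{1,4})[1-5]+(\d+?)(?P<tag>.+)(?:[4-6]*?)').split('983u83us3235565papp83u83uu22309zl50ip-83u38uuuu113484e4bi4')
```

['9', '83u83us', '6', '5papp83u83uu22309zl50ip-83u38uuuu113484e4bi4', '']

A non-greedy quantifier consumes as few characters as it can — just enough that the remainder of the pattern still matches from where it stops; whatever follows it matches normally.
The group in the pattern means `split` returns the separators' captures alongside the pieces.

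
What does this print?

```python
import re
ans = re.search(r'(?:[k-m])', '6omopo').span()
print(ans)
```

This matches a character in [k-m] (non-capturing group).
`re.search` tries every starting position until one works.
The match spans [2:3] → 'm'.

(2, 3)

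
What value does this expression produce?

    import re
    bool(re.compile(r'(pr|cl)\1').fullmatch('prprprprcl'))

The backreference `\1` re-matches whatever the first group consumed, character for character.
`fullmatch` succeeds only if the pattern covers the string from start to end.
Here the string isn't matched end-to-end, so the call returns None, and `bool(None)` is False.

False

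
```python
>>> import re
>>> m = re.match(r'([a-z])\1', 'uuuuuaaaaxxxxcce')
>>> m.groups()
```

('u',)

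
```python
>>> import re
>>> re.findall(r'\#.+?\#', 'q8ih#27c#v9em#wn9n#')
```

Because the quantifier is non-greedy, it stops expanding at the earliest point where the rest of the pattern can succeed.
No capturing groups, so `findall` returns the 2 full match strings.

['#27c#', '#wn9n#']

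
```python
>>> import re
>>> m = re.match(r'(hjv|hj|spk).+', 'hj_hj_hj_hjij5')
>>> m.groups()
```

('hj',)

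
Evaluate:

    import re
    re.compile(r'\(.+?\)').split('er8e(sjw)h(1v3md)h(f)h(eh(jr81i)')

['er8e', 'h', 'h', 'h', '']

With the lazy modifier that quantifier settles for the fewest repetitions that let the rest of the pattern succeed (the atoms after it are unaffected and can still be greedy).
Matches to split on: at [4:9] → '(sjw)'; at [10:17] → '(1v3md)'; at [18:21] → '(f)'; at [22:32] → '(eh(jr81i)'.
The string is cut at each match, leaving 5 pieces.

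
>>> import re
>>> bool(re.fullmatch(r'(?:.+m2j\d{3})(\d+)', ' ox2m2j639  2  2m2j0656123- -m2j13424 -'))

This matches one or more of any character, then the literal 'm2j', then exactly 3 of a digit (non-capturing group); then one or more of a digit (captured).
`re.fullmatch` requires the pattern to consume the entire string.
Here the string isn't matched end-to-end, so the call returns None, and `bool(None)` is False.

False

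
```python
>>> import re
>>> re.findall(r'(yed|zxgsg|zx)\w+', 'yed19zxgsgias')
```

['yed']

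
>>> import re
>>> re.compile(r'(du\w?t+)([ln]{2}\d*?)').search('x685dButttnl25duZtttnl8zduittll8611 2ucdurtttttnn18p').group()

The match spans [14:22] → 'duZtttnl'.

'duZtttnl'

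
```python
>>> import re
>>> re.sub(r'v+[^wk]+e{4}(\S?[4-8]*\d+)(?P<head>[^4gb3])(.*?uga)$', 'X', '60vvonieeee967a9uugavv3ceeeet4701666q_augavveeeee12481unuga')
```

'60X'

This matches one or more of the literal 'v', then one or more of any character except [wk], then exactly 4 of a literal 'e'; then optionally a non-whitespace character, then zero or more of a character in [4-8], then one or more of a digit (captured); then any character except [4gb3] (captured as 'head'); then zero or more of any character (lazy), then the literal 'uga' (captured); then anchored at the end.
Matches: at [2:59] → 'vvonieeee967a9uugavv3ceeeet4701666q_augavveeeee12481unuga'.
Each match is replaced by 'X'.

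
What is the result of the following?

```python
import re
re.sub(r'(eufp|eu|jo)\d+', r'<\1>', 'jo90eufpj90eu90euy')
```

Matches: at [0:4] → 'jo90'; at [11:15] → 'eu90'.
`\1` in the replacement pulls in group 1's text for each match.

'<jo>eufpj90<eu>euy'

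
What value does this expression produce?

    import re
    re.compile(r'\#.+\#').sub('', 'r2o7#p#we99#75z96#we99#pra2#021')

Every occurrence is swapped for ''.

'r2o7021'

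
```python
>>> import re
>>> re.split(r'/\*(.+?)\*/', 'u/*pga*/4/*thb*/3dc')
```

A non-greedy quantifier consumes as few characters as it can — just enough that the remainder of the pattern still matches from where it stops; whatever follows it matches normally.
Matches to split on: at [1:8] → '/*pga*/'; at [9:16] → '/*thb*/'.
The group in the pattern means `split` returns the separators' captures alongside the pieces.

['u', 'pga', '4', 'thb', '3dc']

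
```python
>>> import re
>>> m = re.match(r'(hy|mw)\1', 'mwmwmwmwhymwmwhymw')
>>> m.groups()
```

('mw',)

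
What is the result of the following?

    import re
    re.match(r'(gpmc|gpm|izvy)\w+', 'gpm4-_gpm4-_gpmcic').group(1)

`re.match` only tries the pattern at the start of the string.
The match spans [0:4] → 'gpm4'.
Captured: group 1 = 'gpm'.

'gpm'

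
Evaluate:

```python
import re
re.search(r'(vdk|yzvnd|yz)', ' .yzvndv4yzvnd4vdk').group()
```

The regex engine tests alternatives in the order written; an earlier branch that matches wins even if a later one would match more.
`re.search` scans for the first position where the pattern succeeds.
The match spans [2:7] → 'yzvnd'.
Captured: group 1 = 'yzvnd'.

'yzvnd'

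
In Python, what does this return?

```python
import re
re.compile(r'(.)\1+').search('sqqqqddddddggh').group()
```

'qqqq'

`\1` has to match the exact text group 1 already captured.
The match spans [1:5] → 'qqqq'.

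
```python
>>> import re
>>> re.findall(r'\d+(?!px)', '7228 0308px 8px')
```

['7228', '030']

A negative assertion filters positions out without eating any characters.
Since nothing is captured, `findall` lists the 2 matched substrings directly.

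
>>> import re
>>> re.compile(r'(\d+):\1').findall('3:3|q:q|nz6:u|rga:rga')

['3']

`\1` is not a pattern — it's the concrete string captured by group 1, re-applied verbatim.
Because there's exactly one group, `findall` drops the full match and keeps group 1 from the one hit.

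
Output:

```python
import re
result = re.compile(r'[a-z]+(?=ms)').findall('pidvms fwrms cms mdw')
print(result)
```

['pidv', 'fwr', 'c']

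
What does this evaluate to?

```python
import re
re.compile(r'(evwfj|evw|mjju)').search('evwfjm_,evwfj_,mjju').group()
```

'evwfj'

The regex engine tests alternatives in the order written; an earlier branch that matches wins even if a later one would match more.
The match spans [0:5] → 'evwfj'.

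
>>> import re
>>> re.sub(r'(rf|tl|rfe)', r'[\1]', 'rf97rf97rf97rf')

'[rf]97[rf]97[rf]97[rf]'

`\1` in the replacement pulls in group 1's text for each match.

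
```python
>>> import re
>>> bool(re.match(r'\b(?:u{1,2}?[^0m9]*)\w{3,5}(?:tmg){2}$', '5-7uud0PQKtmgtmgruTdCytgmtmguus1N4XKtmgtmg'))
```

False

Pattern: a word boundary (`\b`, zero-width); then 1 to 2 of a literal 'u' (lazy), then zero or more of any character except [0m9] (non-capturing group); then 3 to 5 of a word character, then the literal 'tmg' repeated 2 times; then anchored at the end.
`re.match` won't scan ahead — the pattern has to work from the very first character.
Here the pattern fails at index 0, so the call returns None, and `bool(None)` is False.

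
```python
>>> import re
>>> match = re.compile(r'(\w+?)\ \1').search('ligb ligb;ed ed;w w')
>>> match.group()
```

`\1` is not a pattern — it's the concrete string captured by group 1, re-applied verbatim.
Unlike `match`, `search` isn't anchored — it looks for the pattern anywhere in the string.
The match spans [0:9] → 'ligb ligb'.
Captured: group 1 = 'ligb'.

'ligb ligb'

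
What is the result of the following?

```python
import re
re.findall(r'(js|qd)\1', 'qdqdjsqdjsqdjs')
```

['qd']

After group 1 captures some text, `\1` only succeeds where that same text appears again.
Matches: at [0:4] match 'qdqd', group 1 = 'qd'.
With a single group, `findall` returns only what that group captured — 1 item.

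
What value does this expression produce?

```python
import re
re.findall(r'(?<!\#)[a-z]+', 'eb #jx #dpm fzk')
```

The negative lookaround is zero-width — it rules out positions where the adjacent text would match, without consuming anything.
Matches: at [0:2] → 'eb'; at [5:6] → 'x'; at [9:11] → 'pm'; at [12:15] → 'fzk'.
No capturing groups, so `findall` returns the 4 full match strings.

['eb', 'x', 'pm', 'fzk']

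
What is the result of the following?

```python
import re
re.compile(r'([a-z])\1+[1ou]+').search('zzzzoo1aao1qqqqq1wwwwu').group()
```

`\1` has to match the exact text group 1 already captured.
`search` walks the string left to right and returns the first match it finds.
The match spans [0:7] → 'zzzzoo1'.
Captured: group 1 = 'z'.

'zzzzoo1'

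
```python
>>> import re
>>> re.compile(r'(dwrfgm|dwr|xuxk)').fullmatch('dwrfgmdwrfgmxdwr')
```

`re.fullmatch` is like wrapping the pattern in `^…$` (in single-line mode).
Here the string isn't matched end-to-end, so the call returns None.

None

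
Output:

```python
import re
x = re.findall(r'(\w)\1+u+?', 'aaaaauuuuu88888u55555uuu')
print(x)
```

`\1` has to match the exact text group 1 already captured.
Scanning left to right: at [0:6] match 'aaaaau', group 1 = 'a'; at [6:10] match 'uuuu', group 1 = 'u'; at [10:16] match '88888u', group 1 = '8'; at [16:22] match '55555u', group 1 = '5'.
`findall` collects group 1 from each match (4 total).

['a', 'u', '8', '5']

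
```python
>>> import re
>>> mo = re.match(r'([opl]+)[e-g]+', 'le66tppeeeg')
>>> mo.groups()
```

('l',)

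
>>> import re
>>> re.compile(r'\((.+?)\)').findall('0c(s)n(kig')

['s']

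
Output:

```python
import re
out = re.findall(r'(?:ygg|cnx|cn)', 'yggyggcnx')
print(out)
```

['ygg', 'ygg', 'cnx']

Branches in `(...|...)` are attempted left-to-right; the first branch that allows the whole pattern to succeed is taken.
Walking the string: at [0:3] → 'ygg'; at [3:6] → 'ygg'; at [6:9] → 'cnx'.
With no groups in the pattern, `findall` gives back each whole match — 3 here.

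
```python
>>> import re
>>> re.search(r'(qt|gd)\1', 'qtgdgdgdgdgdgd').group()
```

'gdgd'

`\1` has to match the exact text group 1 already captured.
The match spans [2:6] → 'gdgd'.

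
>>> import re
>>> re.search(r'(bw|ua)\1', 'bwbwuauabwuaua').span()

The backreference `\1` re-matches whatever the first group consumed, character for character.
Unlike `match`, `search` isn't anchored — it looks for the pattern anywhere in the string.
The match spans [0:4] → 'bwbw'.
Captured: group 1 = 'bw'.

(0, 4)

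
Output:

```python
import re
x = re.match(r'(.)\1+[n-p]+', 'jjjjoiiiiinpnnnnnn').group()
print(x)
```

jjjjo

With `match`, the pattern is implicitly anchored at the beginning.
The match spans [0:5] → 'jjjjo'.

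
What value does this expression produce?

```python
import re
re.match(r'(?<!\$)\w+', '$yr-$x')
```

None

`re.match` won't scan ahead — the pattern has to work from the very first character.
Here the pattern fails at index 0, so the call returns None.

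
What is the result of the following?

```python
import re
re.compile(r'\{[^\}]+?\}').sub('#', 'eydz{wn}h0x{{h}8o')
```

'eydz#h0x#8o'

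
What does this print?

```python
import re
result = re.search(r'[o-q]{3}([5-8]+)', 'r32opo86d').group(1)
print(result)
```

The pattern matches exactly 3 of a character in [o-q]; then one or more of a character in [5-8] (captured).
`re.search` scans for the first position where the pattern succeeds.
The match spans [3:8] → 'opo86'.
Captured: group 1 = '86'.

86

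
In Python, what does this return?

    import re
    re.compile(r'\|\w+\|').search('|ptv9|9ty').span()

(0, 6)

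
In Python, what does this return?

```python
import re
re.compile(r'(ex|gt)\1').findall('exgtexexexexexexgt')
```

['ex', 'ex', 'ex']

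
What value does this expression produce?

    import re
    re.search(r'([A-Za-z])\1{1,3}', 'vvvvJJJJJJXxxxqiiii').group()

'vvvv'

After group 1 captures some text, `\1` only succeeds where that same text appears again.
The match spans [0:4] → 'vvvv'.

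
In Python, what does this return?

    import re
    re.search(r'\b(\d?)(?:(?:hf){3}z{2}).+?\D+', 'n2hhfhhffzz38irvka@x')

None

Pattern: a word boundary (`\b`, zero-width); then optionally a digit (captured); then the literal 'hf' repeated 3 times, then exactly 2 of the literal 'z' (non-capturing group); then one or more of any character (lazy); then one or more of a non-digit.
`search` walks the string left to right and returns the first match it finds.
Here the pattern never matches, so the call returns None.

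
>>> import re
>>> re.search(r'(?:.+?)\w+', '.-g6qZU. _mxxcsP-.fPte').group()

'.-g6qZU'

This matches one or more of any character (lazy) (non-capturing group); then one or more of a word character.
The `?` after the quantifier makes it lazy — it takes as little as possible before letting the rest of the pattern try.
`re.search` scans for the first position where the pattern succeeds.
The match spans [0:7] → '.-g6qZU'.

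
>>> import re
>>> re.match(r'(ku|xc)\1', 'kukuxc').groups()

('ku',)

`\1` is not a pattern — it's the concrete string captured by group 1, re-applied verbatim.
With `match`, the pattern is implicitly anchored at the beginning.
The match spans [0:4] → 'kuku'.
Captured: group 1 = 'ku'.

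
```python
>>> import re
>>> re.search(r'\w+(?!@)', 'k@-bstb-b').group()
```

Because the assertion is negative and zero-width, positions next to the forbidden text are skipped.
`search` walks the string left to right and returns the first match it finds.
The match spans [3:7] → 'bstb'.

'bstb'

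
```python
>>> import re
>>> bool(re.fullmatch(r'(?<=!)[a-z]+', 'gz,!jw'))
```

False

Because the assertion is zero-width, the text it checks is not consumed and won't appear in the result.
`re.fullmatch` is like wrapping the pattern in `^…$` (in single-line mode).
Here the pattern can't cover the whole string, so the call returns None, and `bool(None)` is False.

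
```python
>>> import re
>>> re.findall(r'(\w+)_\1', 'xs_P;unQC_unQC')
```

After group 1 captures some text, `\1` only succeeds where that same text appears again.
With a single group, `findall` returns only what that group captured — 1 item.

['unQC']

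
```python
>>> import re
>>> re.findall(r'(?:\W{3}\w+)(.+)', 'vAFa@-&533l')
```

Pattern: exactly 3 of a non-word character, then one or more of a word character (non-capturing group); then one or more of any character (captured).
Walking the string: at [4:11] match '@-&533l', group 1 = 'l'.
One capturing group, so `findall` returns just the captured substring from the one match — 1 in all.

['l']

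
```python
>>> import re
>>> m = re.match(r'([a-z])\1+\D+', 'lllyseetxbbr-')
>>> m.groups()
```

The backreference `\1` re-matches whatever the first group consumed, character for character.
`match` is anchored at position 0; if the pattern doesn't fit there, it returns None.
The match spans [0:13] → 'lllyseetxbbr-'.
Captured: group 1 = 'l'.

('l',)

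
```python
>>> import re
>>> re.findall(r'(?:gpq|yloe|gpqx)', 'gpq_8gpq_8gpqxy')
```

The regex engine tests alternatives in the order written; an earlier branch that matches wins even if a later one would match more.
No capturing groups, so `findall` returns the 3 full match strings.

['gpq', 'gpq', 'gpq']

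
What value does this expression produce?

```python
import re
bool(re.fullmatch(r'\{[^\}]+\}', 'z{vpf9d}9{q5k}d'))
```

`re.fullmatch` requires the pattern to consume the entire string.
Here the pattern can't cover the whole string, so the call returns None, and `bool(None)` is False.

False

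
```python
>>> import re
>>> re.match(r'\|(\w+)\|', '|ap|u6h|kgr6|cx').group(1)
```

'ap'

The match spans [0:4] → '|ap|'.
Captured: group 1 = 'ap'.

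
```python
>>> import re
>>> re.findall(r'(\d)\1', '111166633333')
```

['1', '1', '6', '3', '3']

`\1` is not a pattern — it's the concrete string captured by group 1, re-applied verbatim.
Scanning left to right: at [0:2] match '11', group 1 = '1'; at [2:4] match '11', group 1 = '1'; at [4:6] match '66', group 1 = '6'; at [7:9] match '33', group 1 = '3'; at [9:11] match '33', group 1 = '3'.
`findall` collects group 1 from each match (5 total).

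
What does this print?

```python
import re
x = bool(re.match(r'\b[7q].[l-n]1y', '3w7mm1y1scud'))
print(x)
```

False

This matches a word boundary (`\b`, zero-width); then one of [7q], then any character; then a character in [l-n], then the literal '1y'.
`re.match` only tries the pattern at the start of the string.
Here the pattern fails at index 0, so the call returns None, and `bool(None)` is False.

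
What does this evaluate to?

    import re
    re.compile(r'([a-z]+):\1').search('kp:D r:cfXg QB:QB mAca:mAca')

None

`\1` is not a pattern — it's the concrete string captured by group 1, re-applied verbatim.
Here no position works, so the call returns None.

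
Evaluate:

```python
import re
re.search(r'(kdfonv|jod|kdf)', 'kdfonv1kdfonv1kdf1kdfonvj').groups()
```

('kdfonv',)

Branches in `(...|...)` are attempted left-to-right; the first branch that allows the whole pattern to succeed is taken.
`re.search` scans for the first position where the pattern succeeds.
The match spans [0:6] → 'kdfonv'.
Captured: group 1 = 'kdfonv'.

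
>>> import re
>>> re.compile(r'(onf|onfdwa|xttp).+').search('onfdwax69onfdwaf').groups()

Alternation isn't longest-match — the leftmost alternative that fits at this position is chosen.
Unlike `match`, `search` isn't anchored — it looks for the pattern anywhere in the string.
The match spans [0:16] → 'onfdwax69onfdwaf'.
Captured: group 1 = 'onf'.

('onf',)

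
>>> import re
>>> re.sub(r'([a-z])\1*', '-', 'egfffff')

The backreference `\1` re-matches whatever the first group consumed, character for character.
Matches: at [0:1] → 'e'; at [1:2] → 'g'; at [2:7] → 'fffff'.
`sub` substitutes '-' at each match site.

'---'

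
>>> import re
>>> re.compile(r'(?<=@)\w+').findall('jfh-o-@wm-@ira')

The `(?=…)`/`(?<=…)` assertion just peeks at neighbouring text; it doesn't advance the match position.
Since nothing is captured, `findall` lists the 2 matched substrings directly.

['wm', 'ira']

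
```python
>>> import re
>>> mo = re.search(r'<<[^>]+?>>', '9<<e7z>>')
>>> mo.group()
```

'<<e7z>>'

The match spans [1:8] → '<<e7z>>'.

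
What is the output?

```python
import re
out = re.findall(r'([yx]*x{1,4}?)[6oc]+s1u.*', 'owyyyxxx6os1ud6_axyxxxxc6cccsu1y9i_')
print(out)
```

['yyyxxx']

Pattern: zero or more of one of [yx], then 1 to 4 of the literal 'x' (lazy) (captured); then one or more of one of [6oc]; then the literal 's1u', then zero or more of any character.
Because there's exactly one group, `findall` drops the full match and keeps group 1 from the one hit.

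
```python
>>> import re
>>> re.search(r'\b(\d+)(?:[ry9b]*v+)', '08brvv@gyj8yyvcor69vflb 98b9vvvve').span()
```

Pattern: a word boundary (`\b`, zero-width); then one or more of a digit (captured); then zero or more of one of [ry9b], then one or more of the literal 'v' (non-capturing group).
The match spans [0:6] → '08brvv'.

(0, 6)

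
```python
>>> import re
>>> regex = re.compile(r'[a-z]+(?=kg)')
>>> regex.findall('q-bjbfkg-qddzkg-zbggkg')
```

['bjbf', 'qddz', 'zbgg']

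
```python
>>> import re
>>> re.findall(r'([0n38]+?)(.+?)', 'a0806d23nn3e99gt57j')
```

[('0', '8'), ('0', '6'), ('3', 'n'), ('n', '3')]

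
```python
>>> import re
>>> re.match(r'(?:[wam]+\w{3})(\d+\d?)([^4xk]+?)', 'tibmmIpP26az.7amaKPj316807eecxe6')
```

None

`re.match` won't scan ahead — the pattern has to work from the very first character.
Here the string doesn't start with a match, so the call returns None.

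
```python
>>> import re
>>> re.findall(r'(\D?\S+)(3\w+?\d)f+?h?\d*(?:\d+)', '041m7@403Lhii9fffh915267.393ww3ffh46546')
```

Pattern: optionally a non-digit, then one or more of a non-whitespace character (captured); then a literal '3', then one or more of a word character (lazy), then a digit (captured); then one or more of a literal 'f' (lazy), then optionally a literal 'h', then zero or more of a digit; then one or more of a digit (non-capturing group).
Walking the string: at [0:39] match '041m7@403Lhii9fffh915267.393ww3ffh46546', groups = ('041m7@403Lhii9fffh915267.39', '3ww3').
`findall` packs the 2 group values into a tuple for every match.

[('041m7@403Lhii9fffh915267.39', '3ww3')]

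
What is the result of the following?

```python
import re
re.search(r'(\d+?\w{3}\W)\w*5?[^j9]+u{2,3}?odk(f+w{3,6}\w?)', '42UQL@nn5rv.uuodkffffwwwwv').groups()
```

The pattern matches one or more of a digit (lazy), then exactly 3 of a word character, then a non-word character (captured); then zero or more of a word character, then optionally a literal '5', then one or more of any character except [j9]; then 2 to 3 of the literal 'u' (lazy), then the literal 'odk'; then one or more of a literal 'f', then 3 to 6 of a literal 'w', then optionally a word character (captured).
`re.search` scans for the first position where the pattern succeeds.
The match spans [0:26] → '42UQL@nn5rv.uuodkffffwwwwv'.
Captured: group 1 = '42UQL@', group 2 = 'ffffwwwwv'.

('42UQL@', 'ffffwwwwv')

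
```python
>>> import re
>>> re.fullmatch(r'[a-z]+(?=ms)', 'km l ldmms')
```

For `fullmatch`, every character of the input must be accounted for by the pattern.
Here the string isn't matched end-to-end, so the call returns None.

None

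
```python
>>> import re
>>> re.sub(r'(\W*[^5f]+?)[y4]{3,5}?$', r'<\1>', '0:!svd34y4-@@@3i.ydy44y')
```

The pattern matches zero or more of a non-word character, then one or more of any character except [5f] (lazy) (captured); then 3 to 5 of one of [y4] (lazy); then anchored at the end.
Matches: at [0:23] → '0:!svd34y4-@@@3i.ydy44y'.
The replacement refers to a captured group, so each match is rewritten using its own captured text.

'<0:!svd34y4-@@@3i.yd>'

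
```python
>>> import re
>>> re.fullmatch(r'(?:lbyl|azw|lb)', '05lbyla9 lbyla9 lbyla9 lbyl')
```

`fullmatch` succeeds only if the pattern covers the string from start to end.
Here the pattern can't cover the whole string, so the call returns None.

None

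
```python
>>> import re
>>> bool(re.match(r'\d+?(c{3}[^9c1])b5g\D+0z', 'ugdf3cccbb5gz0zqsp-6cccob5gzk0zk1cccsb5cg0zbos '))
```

The pattern matches one or more of a digit (lazy); then exactly 3 of the literal 'c', then any character except [9c1] (captured); then the literal 'b5g', then one or more of a non-digit, then the literal '0z'.
`re.match` won't scan ahead — the pattern has to work from the very first character.
Here position 0 doesn't satisfy it, so the call returns None, and `bool(None)` is False.

False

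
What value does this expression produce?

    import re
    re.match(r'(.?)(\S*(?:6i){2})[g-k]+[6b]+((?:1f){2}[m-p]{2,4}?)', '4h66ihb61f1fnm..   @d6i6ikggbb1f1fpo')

None

This matches optionally any character (captured); then zero or more of a non-whitespace character, then the literal '6i' repeated 2 times (captured); then one or more of a character in [g-k], then one or more of one of [6b]; then the literal '1f' repeated 2 times, then 2 to 4 of a character in [m-p] (lazy) (captured).
`match` is anchored at position 0; if the pattern doesn't fit there, it returns None.
Here the pattern fails at index 0, so the call returns None.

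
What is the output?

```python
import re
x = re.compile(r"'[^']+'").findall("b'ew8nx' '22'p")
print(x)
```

Scanning left to right: at [1:8] → "'ew8nx'"; at [9:13] → "'22'".
With no groups in the pattern, `findall` gives back each whole match — 2 here.

["'ew8nx'", "'22'"]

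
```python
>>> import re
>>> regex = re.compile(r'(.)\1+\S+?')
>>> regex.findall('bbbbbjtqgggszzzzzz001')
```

`\1` has to match the exact text group 1 already captured.
Matches: at [0:6] match 'bbbbbj', group 1 = 'b'; at [8:12] match 'gggs', group 1 = 'g'; at [12:19] match 'zzzzzz0', group 1 = 'z'.
One capturing group, so `findall` returns just the captured substring from each match — 3 in all.

['b', 'g', 'z']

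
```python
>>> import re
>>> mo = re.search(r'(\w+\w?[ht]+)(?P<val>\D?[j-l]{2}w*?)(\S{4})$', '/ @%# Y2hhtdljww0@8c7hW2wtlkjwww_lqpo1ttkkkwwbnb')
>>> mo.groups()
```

The pattern matches one or more of a word character, then optionally a word character, then one or more of one of [ht] (captured); then optionally a non-digit, then exactly 2 of a character in [j-l], then zero or more of the literal 'w' (lazy) (captured as 'val'); then exactly 4 of a non-whitespace character (captured); then anchored at the end.
`re.search` scans for the first position where the pattern succeeds.
The match spans [18:48] → '8c7hW2wtlkjwww_lqpo1ttkkkwwbnb'.
Captured: group 1 = '8c7hW2wtlkjwww_lqpo1tt', group 2 = 'kkkw', group 3 = 'wbnb'.

('8c7hW2wtlkjwww_lqpo1tt', 'kkkw', 'wbnb')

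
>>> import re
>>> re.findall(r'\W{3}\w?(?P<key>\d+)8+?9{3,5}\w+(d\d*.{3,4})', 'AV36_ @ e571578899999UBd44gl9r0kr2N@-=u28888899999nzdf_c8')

Multiple groups make `findall` return tuples — one 2-tuple for each match.

[('571578', 'd44gl9r'), ('28888', 'df_c8')]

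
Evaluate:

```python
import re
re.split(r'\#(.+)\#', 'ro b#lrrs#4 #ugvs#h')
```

['ro b', 'lrrs#4 #ugvs', 'h']

Matches to split on: at [4:18] → '#lrrs#4 #ugvs#'.
`re.split` interleaves the captured-group text with the surrounding fragments.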